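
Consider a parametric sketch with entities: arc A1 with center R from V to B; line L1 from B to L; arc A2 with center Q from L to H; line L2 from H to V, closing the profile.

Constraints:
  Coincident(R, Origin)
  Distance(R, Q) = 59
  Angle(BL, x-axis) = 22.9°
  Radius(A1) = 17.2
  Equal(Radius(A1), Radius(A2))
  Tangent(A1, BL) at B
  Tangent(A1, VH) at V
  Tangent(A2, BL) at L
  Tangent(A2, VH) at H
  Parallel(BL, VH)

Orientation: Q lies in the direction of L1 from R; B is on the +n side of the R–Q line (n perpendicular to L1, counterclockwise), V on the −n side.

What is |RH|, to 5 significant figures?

61.456

The slot axis is L1's direction at 22.9°, so u = (cos 22.9°, sin 22.9°) = (0.92119, 0.38912) and n = (−sin 22.9°, cos 22.9°) = (-0.38912, 0.92119). R is at the origin and Q lies 59.0 along u from R, so Q = 59.0·u = (54.350, 22.958). Tangency of A1 to both parallel lines with radius 17.2 puts B and V at R ± 17.2·n: B = (-6.6929, 15.844), V = (6.6929, -15.844). Equal radii place L and H the same way about Q: L = Q + 17.2·n = (47.657, 38.803), H = Q − 17.2·n = (61.043, 7.1139). Then |RH| = |H − R| = 61.456.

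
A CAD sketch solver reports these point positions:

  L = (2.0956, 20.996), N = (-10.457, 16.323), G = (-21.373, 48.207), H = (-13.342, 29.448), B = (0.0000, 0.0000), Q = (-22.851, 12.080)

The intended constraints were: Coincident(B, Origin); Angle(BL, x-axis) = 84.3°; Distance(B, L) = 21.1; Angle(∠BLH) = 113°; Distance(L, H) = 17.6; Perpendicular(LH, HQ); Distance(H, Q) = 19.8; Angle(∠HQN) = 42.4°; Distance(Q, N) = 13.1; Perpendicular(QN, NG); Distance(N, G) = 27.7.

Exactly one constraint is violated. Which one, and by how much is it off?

Distance(N, G) = 27.7 — off by 6.00.

B = (0.00, 0.00) ✓; BL at 84.30° ✓; |BL| = 21.10 ✓; ∠BLH = 113.0° ✓; |LH| = 17.60 ✓; ∠(LH, HQ) = 90.00° ✓; |HQ| = 19.80 ✓; ∠HQN = 42.40° ✓; |QN| = 13.10 ✓; ∠(QN, NG) = 90.00° ✓; |NG| = 33.70 ✗.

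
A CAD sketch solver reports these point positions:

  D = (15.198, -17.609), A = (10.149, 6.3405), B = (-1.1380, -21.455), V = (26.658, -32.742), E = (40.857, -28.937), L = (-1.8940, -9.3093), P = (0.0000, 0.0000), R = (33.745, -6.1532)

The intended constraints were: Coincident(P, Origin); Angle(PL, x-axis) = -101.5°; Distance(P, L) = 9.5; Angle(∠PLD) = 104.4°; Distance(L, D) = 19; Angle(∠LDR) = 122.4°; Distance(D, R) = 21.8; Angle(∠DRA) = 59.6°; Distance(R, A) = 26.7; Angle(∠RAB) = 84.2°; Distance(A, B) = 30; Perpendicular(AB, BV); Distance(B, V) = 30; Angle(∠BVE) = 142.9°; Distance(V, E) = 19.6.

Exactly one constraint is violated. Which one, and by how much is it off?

Distance(V, E) = 19.6 — off by 4.90.

P = (0.00, 0.00) ✓; PL at -101.5° ✓; |PL| = 9.500 ✓; ∠PLD = 104.4° ✓; |LD| = 19.00 ✓; ∠LDR = 122.4° ✓; |DR| = 21.80 ✓; ∠DRA = 59.60° ✓; |RA| = 26.70 ✓; ∠RAB = 84.20° ✓; |AB| = 30.00 ✓; ∠(AB, BV) = 90.00° ✓; |BV| = 30.00 ✓; ∠BVE = 142.9° ✓; |VE| = 14.70 ✗.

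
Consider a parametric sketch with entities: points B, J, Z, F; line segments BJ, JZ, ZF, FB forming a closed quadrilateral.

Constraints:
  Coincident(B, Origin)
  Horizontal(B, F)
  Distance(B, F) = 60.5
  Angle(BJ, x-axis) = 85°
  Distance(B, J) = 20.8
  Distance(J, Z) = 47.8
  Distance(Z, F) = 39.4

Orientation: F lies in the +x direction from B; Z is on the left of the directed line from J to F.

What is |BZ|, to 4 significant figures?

59.60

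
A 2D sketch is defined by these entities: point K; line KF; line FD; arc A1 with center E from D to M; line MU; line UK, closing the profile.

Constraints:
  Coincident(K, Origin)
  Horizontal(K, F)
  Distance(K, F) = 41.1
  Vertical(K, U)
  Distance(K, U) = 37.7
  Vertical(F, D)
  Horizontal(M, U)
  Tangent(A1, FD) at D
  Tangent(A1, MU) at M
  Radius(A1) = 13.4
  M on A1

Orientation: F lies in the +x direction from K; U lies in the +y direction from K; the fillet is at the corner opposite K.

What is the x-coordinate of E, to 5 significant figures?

27.700

K and U share the same x with |KU| = 37.7 and U on the +y side, so U = (0.0000, 37.700). The virtual corner opposite K is at (41.100, 37.700). Tangency of A1 to FD means the radius ED is perpendicular to FD and tangency of A1 to MU means the radius EM is perpendicular to MU, with radius 13.4, so the center E sits 13.4 in from both sides at E = (27.700, 24.300). So E.x = 27.700.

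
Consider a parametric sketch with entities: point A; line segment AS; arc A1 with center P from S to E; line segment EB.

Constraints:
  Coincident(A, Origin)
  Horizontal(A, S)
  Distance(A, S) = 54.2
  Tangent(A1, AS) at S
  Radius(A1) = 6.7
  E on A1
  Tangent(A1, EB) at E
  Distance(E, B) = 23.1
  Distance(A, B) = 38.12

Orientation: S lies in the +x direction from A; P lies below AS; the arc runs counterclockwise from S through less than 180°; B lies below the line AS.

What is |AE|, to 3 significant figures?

49.4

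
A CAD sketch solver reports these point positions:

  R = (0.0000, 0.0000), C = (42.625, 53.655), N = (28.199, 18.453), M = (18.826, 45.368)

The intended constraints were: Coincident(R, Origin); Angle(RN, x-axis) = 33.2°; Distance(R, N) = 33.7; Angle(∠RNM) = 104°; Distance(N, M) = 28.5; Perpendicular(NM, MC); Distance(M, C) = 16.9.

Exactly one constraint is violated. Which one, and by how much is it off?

Distance(M, C) = 16.9 — off by 8.30.

R = (0.00, 0.00) ✓; RN at 33.20° ✓; |RN| = 33.70 ✓; ∠RNM = 104.0° ✓; |NM| = 28.50 ✓; ∠(NM, MC) = 90.00° ✓; |MC| = 25.20 ✗.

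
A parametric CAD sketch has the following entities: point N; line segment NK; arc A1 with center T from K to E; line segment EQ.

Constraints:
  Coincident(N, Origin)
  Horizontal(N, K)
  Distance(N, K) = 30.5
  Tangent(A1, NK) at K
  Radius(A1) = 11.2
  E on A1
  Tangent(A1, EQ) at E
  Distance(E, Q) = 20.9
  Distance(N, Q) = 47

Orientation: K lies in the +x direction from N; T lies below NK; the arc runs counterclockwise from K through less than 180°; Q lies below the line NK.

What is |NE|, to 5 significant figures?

26.843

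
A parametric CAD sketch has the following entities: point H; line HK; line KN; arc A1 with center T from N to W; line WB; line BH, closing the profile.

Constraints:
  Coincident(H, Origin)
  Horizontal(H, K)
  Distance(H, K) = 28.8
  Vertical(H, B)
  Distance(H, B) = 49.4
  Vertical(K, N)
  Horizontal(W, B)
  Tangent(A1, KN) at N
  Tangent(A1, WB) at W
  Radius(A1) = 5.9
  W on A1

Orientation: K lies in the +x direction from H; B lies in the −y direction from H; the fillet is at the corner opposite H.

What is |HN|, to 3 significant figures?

52.2

H is at the origin; HK is horizontal with |HK| = 28.8 and K on the +x side, so K = (28.8, 0.00). H and B share the same x with |HB| = 49.4 and B on the −y side, so B = (0.00, -49.4). The virtual corner opposite H is at (28.8, -49.4). A1 meets KN tangentially, so TN is at right angles to KN and tangency of A1 to WB means the radius TW is perpendicular to WB, with radius 5.9, so the center T sits 5.9 in from both sides at T = (22.9, -43.5). That places the tangent points at N = (28.8, -43.5) on KN and W = (22.9, -49.4) on WB. Then |HN| = |N − H| = 52.2.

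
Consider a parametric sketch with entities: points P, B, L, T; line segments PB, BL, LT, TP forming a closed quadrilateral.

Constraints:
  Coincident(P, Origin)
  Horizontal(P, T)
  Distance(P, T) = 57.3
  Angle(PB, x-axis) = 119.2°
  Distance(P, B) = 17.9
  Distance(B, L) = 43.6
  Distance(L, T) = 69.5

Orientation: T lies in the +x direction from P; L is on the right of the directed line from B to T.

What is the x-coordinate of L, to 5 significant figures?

-6.3499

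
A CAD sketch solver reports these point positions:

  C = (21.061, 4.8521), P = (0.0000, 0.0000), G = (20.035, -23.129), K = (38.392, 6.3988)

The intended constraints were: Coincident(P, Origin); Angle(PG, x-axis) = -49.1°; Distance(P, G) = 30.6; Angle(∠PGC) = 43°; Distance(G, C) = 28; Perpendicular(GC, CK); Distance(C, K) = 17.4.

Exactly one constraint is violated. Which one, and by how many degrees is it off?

Perpendicular(GC, CK) — off by 7.20°.

P = (0.00, 0.00) ✓; PG at -49.10° ✓; |PG| = 30.60 ✓; ∠PGC = 43.00° ✓; |GC| = 28.00 ✓; ∠(GC, CK) = 82.80° ✗; |CK| = 17.40 ✓.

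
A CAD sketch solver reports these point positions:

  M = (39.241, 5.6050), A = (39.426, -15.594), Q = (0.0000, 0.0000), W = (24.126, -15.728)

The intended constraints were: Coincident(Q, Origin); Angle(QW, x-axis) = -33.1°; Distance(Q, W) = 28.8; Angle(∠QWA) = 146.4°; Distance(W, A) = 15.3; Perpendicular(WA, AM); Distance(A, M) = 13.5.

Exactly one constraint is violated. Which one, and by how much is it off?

Distance(A, M) = 13.5 — off by 7.70.

Q = (0.00, 0.00) ✓; QW at -33.10° ✓; |QW| = 28.80 ✓; ∠QWA = 146.4° ✓; |WA| = 15.30 ✓; ∠(WA, AM) = 90.00° ✓; |AM| = 21.20 ✗.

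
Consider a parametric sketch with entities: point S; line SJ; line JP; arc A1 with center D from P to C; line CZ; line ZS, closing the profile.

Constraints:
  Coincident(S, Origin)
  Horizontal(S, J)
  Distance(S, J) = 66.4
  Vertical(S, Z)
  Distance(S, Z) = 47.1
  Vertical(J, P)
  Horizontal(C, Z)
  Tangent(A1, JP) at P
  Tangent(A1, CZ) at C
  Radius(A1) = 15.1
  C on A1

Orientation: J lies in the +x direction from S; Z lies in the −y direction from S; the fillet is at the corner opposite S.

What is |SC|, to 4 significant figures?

69.64

S is at the origin; SJ is horizontal with |SJ| = 66.4 and J on the +x side, so J = (66.40, 0.000). SZ is vertical with |SZ| = 47.1 and Z on the −y side, so Z = (0.000, -47.10). The virtual corner opposite S is at (66.40, -47.10). The tangent condition forces DP to be normal to JP and the tangent condition forces DC to be normal to CZ, with radius 15.1, so the center D sits 15.1 in from both sides at D = (51.30, -32.00). That places the tangent points at P = (66.40, -32.00) on JP and C = (51.30, -47.10) on CZ. Then |SC| = |C − S| = 69.64.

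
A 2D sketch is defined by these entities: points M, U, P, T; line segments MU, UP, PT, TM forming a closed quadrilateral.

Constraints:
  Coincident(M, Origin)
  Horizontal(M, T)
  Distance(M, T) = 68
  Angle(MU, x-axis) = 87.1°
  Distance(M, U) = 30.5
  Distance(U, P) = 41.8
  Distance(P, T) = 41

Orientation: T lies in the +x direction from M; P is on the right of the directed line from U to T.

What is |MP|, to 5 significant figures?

27.212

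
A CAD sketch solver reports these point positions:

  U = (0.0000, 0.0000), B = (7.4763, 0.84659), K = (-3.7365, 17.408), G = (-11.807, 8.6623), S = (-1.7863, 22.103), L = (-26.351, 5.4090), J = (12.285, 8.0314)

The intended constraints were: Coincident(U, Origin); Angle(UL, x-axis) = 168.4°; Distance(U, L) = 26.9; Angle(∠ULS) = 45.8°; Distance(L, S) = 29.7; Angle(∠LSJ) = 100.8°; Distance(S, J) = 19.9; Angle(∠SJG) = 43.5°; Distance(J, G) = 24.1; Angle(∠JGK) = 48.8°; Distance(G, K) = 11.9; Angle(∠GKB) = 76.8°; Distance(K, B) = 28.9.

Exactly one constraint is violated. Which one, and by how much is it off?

Distance(K, B) = 28.9 — off by 8.90.

U = (0.00, 0.00) ✓; UL at 168.4° ✓; |UL| = 26.90 ✓; ∠ULS = 45.80° ✓; |LS| = 29.70 ✓; ∠LSJ = 100.8° ✓; |SJ| = 19.90 ✓; ∠SJG = 43.50° ✓; |JG| = 24.10 ✓; ∠JGK = 48.80° ✓; |GK| = 11.90 ✓; ∠GKB = 76.80° ✓; |KB| = 20.00 ✗.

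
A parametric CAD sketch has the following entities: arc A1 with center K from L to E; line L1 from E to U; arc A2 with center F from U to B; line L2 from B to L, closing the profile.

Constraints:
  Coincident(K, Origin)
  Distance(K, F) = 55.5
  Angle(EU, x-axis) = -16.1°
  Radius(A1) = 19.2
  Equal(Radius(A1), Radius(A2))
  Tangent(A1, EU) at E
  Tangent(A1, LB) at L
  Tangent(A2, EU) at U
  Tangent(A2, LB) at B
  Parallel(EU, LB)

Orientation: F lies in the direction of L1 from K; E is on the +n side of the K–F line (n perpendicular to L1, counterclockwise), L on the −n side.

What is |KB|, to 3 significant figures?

58.7

Tangency of A1 to both parallel lines with radius 19.2 puts E and L at K ± 19.2·n: E = (5.32, 18.4), L = (-5.32, -18.4). Equal radii place U and B the same way about F: U = F + 19.2·n = (58.6, 3.06), B = F − 19.2·n = (48.0, -33.8). Then |KB| = |B − K| = 58.7.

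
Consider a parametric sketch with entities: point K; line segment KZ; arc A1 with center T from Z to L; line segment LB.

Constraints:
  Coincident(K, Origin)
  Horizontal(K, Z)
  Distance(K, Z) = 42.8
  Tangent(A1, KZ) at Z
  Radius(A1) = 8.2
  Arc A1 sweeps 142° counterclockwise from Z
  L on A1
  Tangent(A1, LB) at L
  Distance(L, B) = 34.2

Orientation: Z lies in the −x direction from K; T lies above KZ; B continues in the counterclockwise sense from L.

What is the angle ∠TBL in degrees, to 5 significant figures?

13.483°

K is at the origin; K and Z share the same y with |KZ| = 42.8 and Z on the −x side, so Z = (-42.800, 0.0000). A1 meets KZ tangentially, so TZ is at right angles to KZ, so T = Z + (0, 8.2) = (-42.800, 8.2000). On A1, Z sits at bearing -90° from T; a 142° counterclockwise sweep puts L at bearing 52°, so L = T + 8.2·(cos 52°, sin 52°) = (-37.752, 14.662). Since A1 is tangent to LB there, TL ⟂ LB, so LB runs along (−sin 52°, cos 52°); with |LB| = 34.2, B = (-64.702, 35.717). Then cos ∠TBL = BT·BL / (|BT||BL|), giving 13.483°.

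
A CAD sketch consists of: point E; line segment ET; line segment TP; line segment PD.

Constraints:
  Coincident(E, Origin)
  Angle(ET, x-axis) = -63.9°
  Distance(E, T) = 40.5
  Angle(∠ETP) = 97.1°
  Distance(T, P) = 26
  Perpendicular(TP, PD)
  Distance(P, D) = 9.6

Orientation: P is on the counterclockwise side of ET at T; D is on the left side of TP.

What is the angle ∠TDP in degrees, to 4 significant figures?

69.73°

E is at the origin; ET runs at -63.9° with length 40.5, so T = 40.5·(cos -63.9°, sin -63.9°) = (17.82, -36.37). ∠ETP = 97.1°, so TP runs at -63.9° + (180° − 97.1°) = 19.00° from the x-axis; with |TP| = 26.0, P = T + 26.0·(cos 19.00°, sin 19.00°) = (42.40, -27.91). TP ⟂ PD; with |PD| = 9.6 on the left of TP, D = P + 9.6·(-0.3256, 0.9455) = (39.28, -18.83). Then cos ∠TDP = DT·DP / (|DT||DP|), giving 69.73°.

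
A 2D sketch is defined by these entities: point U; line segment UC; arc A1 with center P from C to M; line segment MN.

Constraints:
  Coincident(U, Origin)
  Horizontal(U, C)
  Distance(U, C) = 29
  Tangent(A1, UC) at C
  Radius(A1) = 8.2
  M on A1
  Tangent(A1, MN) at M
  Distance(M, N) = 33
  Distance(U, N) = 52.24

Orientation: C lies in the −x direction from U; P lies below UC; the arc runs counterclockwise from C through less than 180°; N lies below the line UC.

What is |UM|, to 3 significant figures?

38.3

U is at the origin; UC is horizontal with |UC| = 29.0 and C on the −x side, so C = (-29.0, 0.00). A1 meets UC tangentially, so PC is at right angles to UC, so P = C + (0, -8.2) = (-29.0, -8.20). Since PM ⟂ MN (tangency), |PN| = √(8.2² + 33.0²) = 34.0 regardless of where M sits on A1. So N lies on both circle(U, 52.24) and circle(P, 34.0); the below-UC intersection is N = (-30.9, -42.2). M is the foot of the tangent from N: M = (-37.1, -9.74).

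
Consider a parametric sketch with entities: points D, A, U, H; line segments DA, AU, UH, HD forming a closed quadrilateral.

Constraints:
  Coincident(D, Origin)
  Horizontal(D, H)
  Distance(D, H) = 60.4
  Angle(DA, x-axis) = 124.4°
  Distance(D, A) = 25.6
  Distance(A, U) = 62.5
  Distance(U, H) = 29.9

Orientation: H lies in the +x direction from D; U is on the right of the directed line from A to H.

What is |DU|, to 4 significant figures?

39.10

Checks: |AU| = 62.50 ✓; |UH| = 29.90 ✓.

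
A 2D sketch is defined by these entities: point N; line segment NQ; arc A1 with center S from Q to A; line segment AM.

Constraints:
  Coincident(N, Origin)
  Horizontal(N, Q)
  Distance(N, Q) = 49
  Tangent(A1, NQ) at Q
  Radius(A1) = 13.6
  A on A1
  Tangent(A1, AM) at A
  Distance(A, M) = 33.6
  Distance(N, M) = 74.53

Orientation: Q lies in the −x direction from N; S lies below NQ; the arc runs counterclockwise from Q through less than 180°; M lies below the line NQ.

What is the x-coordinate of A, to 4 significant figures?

-62.36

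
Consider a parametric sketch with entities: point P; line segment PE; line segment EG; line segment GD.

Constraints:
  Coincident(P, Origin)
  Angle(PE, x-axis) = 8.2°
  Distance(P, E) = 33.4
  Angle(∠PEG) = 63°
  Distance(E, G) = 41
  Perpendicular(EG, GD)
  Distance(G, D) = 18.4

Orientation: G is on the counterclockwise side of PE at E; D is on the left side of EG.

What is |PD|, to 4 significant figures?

28.22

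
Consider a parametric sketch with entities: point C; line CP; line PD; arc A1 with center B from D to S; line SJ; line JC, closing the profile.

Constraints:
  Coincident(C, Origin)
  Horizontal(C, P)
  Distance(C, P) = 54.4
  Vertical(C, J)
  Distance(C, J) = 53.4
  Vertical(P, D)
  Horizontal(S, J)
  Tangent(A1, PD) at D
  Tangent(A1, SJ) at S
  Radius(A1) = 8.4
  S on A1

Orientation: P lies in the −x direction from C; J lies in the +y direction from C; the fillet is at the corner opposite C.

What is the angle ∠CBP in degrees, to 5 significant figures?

56.203°

C is at the origin; C and P share the same y with |CP| = 54.4 and P on the −x side, so P = (-54.400, 0.0000). C and J share the same x with |CJ| = 53.4 and J on the +y side, so J = (0.0000, 53.400). The virtual corner opposite C is at (-54.400, 53.400). The tangent condition forces BD to be normal to PD and tangency of A1 to SJ means the radius BS is perpendicular to SJ, with radius 8.4, so the center B sits 8.4 in from both sides at B = (-46.000, 45.000). Then cos ∠CBP = BC·BP / (|BC||BP|), giving 56.203°.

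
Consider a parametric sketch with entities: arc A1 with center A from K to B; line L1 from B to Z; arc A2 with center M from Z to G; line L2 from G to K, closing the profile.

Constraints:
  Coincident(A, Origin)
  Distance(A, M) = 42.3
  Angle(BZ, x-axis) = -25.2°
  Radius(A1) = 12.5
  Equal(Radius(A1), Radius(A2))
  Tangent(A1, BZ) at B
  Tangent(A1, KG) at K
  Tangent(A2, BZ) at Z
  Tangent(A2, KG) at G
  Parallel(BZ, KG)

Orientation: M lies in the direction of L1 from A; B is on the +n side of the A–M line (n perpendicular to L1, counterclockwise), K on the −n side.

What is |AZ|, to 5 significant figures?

44.108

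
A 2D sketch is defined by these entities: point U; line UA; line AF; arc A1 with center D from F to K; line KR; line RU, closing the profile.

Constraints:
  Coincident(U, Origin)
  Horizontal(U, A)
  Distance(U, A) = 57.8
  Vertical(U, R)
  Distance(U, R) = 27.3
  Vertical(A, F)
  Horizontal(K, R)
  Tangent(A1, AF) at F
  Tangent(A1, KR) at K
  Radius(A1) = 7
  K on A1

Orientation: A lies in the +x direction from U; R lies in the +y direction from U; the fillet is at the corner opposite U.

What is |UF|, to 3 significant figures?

61.3

U is at the origin; U and A share the same y with |UA| = 57.8 and A on the +x side, so A = (57.8, 0.00). UR is vertical with |UR| = 27.3 and R on the +y side, so R = (0.00, 27.3). The virtual corner opposite U is at (57.8, 27.3). Tangency of A1 to AF means the radius DF is perpendicular to AF and since A1 is tangent to KR there, DK ⟂ KR, with radius 7.0, so the center D sits 7.0 in from both sides at D = (50.8, 20.3). That places the tangent points at F = (57.8, 20.3) on AF and K = (50.8, 27.3) on KR. Then |UF| = |F − U| = 61.3.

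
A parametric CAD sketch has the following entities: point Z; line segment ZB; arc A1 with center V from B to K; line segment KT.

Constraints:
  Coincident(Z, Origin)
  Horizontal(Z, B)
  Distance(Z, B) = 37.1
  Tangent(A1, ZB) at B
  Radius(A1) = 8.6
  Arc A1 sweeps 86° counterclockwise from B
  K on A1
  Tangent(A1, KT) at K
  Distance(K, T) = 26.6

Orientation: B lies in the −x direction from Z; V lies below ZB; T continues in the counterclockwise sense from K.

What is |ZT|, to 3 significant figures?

58.8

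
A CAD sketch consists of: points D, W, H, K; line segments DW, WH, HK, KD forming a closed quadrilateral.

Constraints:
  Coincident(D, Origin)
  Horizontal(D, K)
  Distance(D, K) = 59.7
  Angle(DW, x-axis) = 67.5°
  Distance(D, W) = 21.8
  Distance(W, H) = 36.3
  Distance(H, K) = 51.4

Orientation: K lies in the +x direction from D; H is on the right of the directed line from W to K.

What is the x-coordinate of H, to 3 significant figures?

10.9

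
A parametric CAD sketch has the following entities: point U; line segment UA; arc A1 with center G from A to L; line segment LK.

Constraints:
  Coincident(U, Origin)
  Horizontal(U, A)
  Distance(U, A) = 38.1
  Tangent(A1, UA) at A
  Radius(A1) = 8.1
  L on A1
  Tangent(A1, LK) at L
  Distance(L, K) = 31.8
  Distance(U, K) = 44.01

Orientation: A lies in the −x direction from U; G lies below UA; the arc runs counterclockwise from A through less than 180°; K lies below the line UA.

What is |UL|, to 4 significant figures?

46.19

Checks: |GL| = 8.100 ✓; ∠(GL, LK) = 90.00° ✓; |LK| = 31.80 ✓; |UK| = 44.01 ✓.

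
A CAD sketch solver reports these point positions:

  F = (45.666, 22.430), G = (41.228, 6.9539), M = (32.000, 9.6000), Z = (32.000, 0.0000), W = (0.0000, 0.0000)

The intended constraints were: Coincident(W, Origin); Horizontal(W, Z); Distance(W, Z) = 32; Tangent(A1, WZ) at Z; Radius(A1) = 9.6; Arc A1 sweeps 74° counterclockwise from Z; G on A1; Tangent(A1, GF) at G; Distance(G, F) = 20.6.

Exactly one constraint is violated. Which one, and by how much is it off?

Distance(G, F) = 20.6 — off by 4.50.

W = (0.00, 0.00) ✓; W.y = 0.00, Z.y = 0.00 ✓; |WZ| = 32.00 ✓; ∠(MZ, ZW) = 90.00° ✓; |MZ| = 9.600 ✓; bearing(M→G) − bearing(M→Z) = 74.00° ✓; |MG| = 9.600 ✓; ∠(MG, GF) = 90.00° ✓; |GF| = 16.10 ✗.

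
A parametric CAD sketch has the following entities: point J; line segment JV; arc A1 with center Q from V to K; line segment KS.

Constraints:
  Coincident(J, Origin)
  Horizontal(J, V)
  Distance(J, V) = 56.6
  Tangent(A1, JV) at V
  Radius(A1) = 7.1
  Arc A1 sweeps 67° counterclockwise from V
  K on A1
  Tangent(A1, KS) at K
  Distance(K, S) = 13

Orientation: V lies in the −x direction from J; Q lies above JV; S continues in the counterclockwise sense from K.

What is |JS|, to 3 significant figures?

47.8

J is at the origin; J and V share the same y with |JV| = 56.6 and V on the −x side, so V = (-56.6, 0.00). A1 meets JV tangentially, so QV is at right angles to JV, so Q = V + (0, 7.1) = (-56.6, 7.10). On A1, V sits at bearing -90° from Q; a 67° counterclockwise sweep puts K at bearing -23°, so K = Q + 7.1·(cos -23°, sin -23°) = (-50.1, 4.33). Since A1 is tangent to KS there, QK ⟂ KS, so KS runs along (−sin -23°, cos -23°); with |KS| = 13.0, S = (-45.0, 16.3). Then |JS| = |S − J| = 47.8.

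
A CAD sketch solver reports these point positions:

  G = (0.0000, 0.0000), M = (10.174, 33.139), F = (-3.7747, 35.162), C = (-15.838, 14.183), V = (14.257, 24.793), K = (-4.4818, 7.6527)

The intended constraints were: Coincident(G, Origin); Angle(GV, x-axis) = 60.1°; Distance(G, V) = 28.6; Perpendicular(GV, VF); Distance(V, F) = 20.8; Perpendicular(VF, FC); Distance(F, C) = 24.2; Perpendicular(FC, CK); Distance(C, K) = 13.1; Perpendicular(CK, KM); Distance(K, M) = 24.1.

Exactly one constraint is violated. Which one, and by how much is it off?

Distance(K, M) = 24.1 — off by 5.30.

G = (0.00, 0.00) ✓; GV at 60.10° ✓; |GV| = 28.60 ✓; ∠(GV, VF) = 90.00° ✓; |VF| = 20.80 ✓; ∠(VF, FC) = 90.00° ✓; |FC| = 24.20 ✓; ∠(FC, CK) = 90.00° ✓; |CK| = 13.10 ✓; ∠(CK, KM) = 90.00° ✓; |KM| = 29.40 ✗.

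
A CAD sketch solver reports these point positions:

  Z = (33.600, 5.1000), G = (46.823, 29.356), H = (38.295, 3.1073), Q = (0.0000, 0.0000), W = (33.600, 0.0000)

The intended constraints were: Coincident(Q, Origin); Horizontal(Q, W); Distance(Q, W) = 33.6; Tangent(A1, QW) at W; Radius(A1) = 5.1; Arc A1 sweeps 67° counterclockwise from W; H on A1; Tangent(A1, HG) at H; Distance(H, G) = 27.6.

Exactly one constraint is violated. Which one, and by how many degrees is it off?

Tangent(A1, HG) at H — off by 5.00°.

Q = (0.00, 0.00) ✓; Q.y = 0.00, W.y = 0.00 ✓; |QW| = 33.60 ✓; ∠(ZW, WQ) = 90.00° ✓; |ZW| = 5.100 ✓; bearing(Z→H) − bearing(Z→W) = 67.00° ✓; |ZH| = 5.100 ✓; ∠(ZH, HG) = 85.00° ✗; |HG| = 27.60 ✓.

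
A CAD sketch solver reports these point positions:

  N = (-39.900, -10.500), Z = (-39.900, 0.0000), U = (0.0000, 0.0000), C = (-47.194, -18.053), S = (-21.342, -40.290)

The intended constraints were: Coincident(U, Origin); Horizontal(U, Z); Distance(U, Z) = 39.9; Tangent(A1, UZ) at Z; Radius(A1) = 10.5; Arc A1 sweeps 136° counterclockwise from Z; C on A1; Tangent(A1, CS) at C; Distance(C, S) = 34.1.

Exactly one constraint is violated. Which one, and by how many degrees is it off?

Tangent(A1, CS) at C — off by 3.30°.

U = (0.00, 0.00) ✓; U.y = 0.00, Z.y = 0.00 ✓; |UZ| = 39.90 ✓; ∠(NZ, ZU) = 90.00° ✓; |NZ| = 10.50 ✓; bearing(N→C) − bearing(N→Z) = 136.0° ✓; |NC| = 10.50 ✓; ∠(NC, CS) = 86.70° ✗; |CS| = 34.10 ✓.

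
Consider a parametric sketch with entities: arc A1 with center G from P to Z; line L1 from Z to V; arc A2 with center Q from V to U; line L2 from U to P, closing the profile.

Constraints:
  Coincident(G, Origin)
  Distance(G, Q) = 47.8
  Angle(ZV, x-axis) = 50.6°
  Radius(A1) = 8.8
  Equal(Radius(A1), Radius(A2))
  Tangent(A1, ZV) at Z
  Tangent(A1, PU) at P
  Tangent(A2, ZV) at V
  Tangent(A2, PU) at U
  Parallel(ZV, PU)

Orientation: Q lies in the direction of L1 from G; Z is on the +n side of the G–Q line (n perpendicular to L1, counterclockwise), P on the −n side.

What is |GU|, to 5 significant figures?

48.603

Tangency of A1 to both parallel lines with radius 8.8 puts Z and P at G ± 8.8·n: Z = (-6.8001, 5.5856), P = (6.8001, -5.5856). Equal radii place V and U the same way about Q: V = Q + 8.8·n = (23.540, 42.522), U = Q − 8.8·n = (37.140, 31.351). Then |GU| = |U − G| = 48.603.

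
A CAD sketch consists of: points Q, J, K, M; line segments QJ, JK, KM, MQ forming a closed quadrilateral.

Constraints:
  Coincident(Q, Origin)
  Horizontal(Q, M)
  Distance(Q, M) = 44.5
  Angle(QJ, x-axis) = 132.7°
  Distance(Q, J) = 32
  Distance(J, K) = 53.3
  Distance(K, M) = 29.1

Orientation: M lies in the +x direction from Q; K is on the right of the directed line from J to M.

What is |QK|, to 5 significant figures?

21.660

Checks: |JK| = 53.30 ✓; |KM| = 29.10 ✓.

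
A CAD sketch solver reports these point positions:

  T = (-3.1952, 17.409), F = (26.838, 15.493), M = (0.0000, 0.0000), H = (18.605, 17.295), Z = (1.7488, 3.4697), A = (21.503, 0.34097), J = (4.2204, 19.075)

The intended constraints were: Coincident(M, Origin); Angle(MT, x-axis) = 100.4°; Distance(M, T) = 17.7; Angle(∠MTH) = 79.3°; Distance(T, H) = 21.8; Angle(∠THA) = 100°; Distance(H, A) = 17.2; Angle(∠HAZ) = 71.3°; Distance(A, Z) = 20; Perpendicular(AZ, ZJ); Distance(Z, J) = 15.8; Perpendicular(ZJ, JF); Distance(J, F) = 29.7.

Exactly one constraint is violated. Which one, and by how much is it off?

Distance(J, F) = 29.7 — off by 6.80.

M = (0.00, 0.00) ✓; MT at 100.4° ✓; |MT| = 17.70 ✓; ∠MTH = 79.30° ✓; |TH| = 21.80 ✓; ∠THA = 100.0° ✓; |HA| = 17.20 ✓; ∠HAZ = 71.30° ✓; |AZ| = 20.00 ✓; ∠(AZ, ZJ) = 90.00° ✓; |ZJ| = 15.80 ✓; ∠(ZJ, JF) = 90.00° ✓; |JF| = 22.90 ✗.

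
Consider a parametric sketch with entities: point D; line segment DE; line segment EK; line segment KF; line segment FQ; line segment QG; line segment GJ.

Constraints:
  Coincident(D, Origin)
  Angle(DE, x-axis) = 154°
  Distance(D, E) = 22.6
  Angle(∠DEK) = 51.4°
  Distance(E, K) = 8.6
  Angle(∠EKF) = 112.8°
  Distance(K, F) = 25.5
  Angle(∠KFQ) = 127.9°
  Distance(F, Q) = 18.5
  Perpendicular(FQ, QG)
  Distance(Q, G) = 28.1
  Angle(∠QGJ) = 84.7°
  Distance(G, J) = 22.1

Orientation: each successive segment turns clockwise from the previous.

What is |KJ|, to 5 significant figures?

13.531

FQ ⟂ QG, so QG runs at 176.10°; with |QG| = 28.1, G = (-22.828, -19.946). ∠QGJ = 84.7° gives GJ at 80.800° from the x-axis; with |GJ| = 22.1, J = (-19.294, 1.8692). Then |KJ| = |J − K| = 13.531.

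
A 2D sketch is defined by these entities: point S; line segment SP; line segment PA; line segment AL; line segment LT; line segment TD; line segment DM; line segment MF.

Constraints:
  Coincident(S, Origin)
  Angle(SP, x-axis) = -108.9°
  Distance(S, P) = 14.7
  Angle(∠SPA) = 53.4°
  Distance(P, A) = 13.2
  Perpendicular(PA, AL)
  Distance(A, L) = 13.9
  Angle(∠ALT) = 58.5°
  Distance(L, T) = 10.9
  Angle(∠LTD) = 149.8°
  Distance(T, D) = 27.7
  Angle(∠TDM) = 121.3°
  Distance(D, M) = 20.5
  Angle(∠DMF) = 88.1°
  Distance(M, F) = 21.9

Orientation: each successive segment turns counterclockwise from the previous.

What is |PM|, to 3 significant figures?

33.9

S is at the origin; SP runs at -108.9° with length 14.7, so P = (-4.76, -13.9). ∠SPA = 53.4° gives PA at 17.7° from the x-axis; with |PA| = 13.2, A = (7.81, -9.89). PA is perpendicular to AL, so AL runs at 108°; with |AL| = 13.9, L = (3.59, 3.35). ∠ALT = 58.5° gives LT at -131° from the x-axis; with |LT| = 10.9, T = (-3.53, -4.90). ∠LTD = 149.8° gives TD at -101° from the x-axis; with |TD| = 27.7, D = (-8.63, -32.1). ∠TDM = 121.3° gives DM at -41.9° from the x-axis; with |DM| = 20.5, M = (6.63, -45.8). Then |PM| = |M − P| = 33.9.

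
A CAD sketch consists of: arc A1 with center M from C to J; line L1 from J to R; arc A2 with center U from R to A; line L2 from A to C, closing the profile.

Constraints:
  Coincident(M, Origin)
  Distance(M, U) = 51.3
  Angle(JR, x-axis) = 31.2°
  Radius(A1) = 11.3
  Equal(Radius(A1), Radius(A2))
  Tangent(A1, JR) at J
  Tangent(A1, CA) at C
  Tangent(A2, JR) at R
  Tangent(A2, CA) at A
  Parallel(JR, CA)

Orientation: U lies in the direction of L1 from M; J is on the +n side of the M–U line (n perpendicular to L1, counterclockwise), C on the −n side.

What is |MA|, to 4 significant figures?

52.53

Tangency of A1 to both parallel lines with radius 11.3 puts J and C at M ± 11.3·n: J = (-5.854, 9.666), C = (5.854, -9.666). Equal radii place R and A the same way about U: R = U + 11.3·n = (38.03, 36.24), A = U − 11.3·n = (49.73, 16.91). Then |MA| = |A − M| = 52.53.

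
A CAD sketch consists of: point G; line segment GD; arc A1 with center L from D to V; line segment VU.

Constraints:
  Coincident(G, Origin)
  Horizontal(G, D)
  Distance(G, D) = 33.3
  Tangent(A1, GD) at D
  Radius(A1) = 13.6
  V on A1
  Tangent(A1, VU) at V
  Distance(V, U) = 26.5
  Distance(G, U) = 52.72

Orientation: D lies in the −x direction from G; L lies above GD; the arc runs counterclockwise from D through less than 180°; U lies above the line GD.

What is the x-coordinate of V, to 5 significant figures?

-20.617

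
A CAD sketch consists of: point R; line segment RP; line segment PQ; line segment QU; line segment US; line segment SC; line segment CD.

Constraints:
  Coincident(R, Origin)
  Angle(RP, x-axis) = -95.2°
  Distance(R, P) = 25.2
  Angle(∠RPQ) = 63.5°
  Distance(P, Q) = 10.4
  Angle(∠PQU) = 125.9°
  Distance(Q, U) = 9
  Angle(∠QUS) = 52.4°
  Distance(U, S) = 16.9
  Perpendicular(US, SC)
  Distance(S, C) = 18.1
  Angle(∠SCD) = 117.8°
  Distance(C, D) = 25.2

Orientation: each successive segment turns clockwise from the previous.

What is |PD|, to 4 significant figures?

31.36

The perpendicularity gives SC at right angles to US, so SC runs at -123.4°; with |SC| = 18.1, C = (-7.646, -35.07). ∠SCD = 117.8° gives CD at 174.4° from the x-axis; with |CD| = 25.2, D = (-32.73, -32.61). Then |PD| = |D − P| = 31.36.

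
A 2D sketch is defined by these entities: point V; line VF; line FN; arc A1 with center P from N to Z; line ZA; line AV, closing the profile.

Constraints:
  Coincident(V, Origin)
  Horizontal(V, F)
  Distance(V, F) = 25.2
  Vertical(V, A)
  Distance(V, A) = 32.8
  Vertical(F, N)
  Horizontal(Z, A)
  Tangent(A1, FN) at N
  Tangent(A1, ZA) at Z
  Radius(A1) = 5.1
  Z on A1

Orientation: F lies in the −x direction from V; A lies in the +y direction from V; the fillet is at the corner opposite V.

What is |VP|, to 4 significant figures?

34.22

VA is vertical with |VA| = 32.8 and A on the +y side, so A = (0.000, 32.80). The virtual corner opposite V is at (-25.20, 32.80). Tangency of A1 to FN means the radius PN is perpendicular to FN and the tangent condition forces PZ to be normal to ZA, with radius 5.1, so the center P sits 5.1 in from both sides at P = (-20.10, 27.70). Then |VP| = |P − V| = 34.22.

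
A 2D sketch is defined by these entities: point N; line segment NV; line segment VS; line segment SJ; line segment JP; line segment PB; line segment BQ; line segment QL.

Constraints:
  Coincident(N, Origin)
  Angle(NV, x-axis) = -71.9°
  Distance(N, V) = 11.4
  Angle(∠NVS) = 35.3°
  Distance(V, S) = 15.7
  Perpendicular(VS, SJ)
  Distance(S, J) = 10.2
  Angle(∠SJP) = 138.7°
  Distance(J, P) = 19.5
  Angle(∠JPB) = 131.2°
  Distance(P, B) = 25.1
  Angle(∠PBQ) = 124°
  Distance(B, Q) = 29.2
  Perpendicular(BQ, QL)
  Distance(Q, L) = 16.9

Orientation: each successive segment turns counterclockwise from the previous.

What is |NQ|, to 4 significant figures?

48.24

N is at the origin; NV runs at -71.9° with length 11.4, so V = (3.542, -10.84). ∠NVS = 35.3° gives VS at 72.80° from the x-axis; with |VS| = 15.7, S = (8.184, 4.162). The perpendicularity gives SJ at right angles to VS, so SJ runs at 162.8°; with |SJ| = 10.2, J = (-1.560, 7.178). ∠SJP = 138.7° gives JP at -155.9° from the x-axis; with |JP| = 19.5, P = (-19.36, -0.7842). ∠JPB = 131.2° gives PB at -107.1° from the x-axis; with |PB| = 25.1, B = (-26.74, -24.77). ∠PBQ = 124.0° gives BQ at -51.10° from the x-axis; with |BQ| = 29.2, Q = (-8.404, -47.50). Then |NQ| = |Q − N| = 48.24.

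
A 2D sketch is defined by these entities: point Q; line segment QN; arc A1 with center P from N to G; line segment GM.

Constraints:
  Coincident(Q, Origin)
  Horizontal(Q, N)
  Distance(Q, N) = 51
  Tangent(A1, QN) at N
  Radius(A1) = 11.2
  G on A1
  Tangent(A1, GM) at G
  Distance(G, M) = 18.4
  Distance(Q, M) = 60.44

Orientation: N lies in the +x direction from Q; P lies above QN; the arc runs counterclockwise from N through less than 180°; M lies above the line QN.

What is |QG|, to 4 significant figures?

62.89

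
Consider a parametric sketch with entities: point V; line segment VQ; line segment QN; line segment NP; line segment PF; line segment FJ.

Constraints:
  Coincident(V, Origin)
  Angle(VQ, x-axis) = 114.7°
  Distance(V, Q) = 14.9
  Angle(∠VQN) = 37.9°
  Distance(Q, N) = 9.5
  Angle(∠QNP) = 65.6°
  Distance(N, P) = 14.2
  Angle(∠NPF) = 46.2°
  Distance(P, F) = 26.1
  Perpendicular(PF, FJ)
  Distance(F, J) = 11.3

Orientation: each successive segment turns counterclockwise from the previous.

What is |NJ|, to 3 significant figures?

16.3

V is at the origin; VQ runs at 114.7° with length 14.9, so Q = (-6.23, 13.5). ∠VQN = 37.9° gives QN at -103° from the x-axis; with |QN| = 9.5, N = (-8.40, 4.29). ∠QNP = 65.6° gives NP at 11.2° from the x-axis; with |NP| = 14.2, P = (5.53, 7.05). ∠NPF = 46.2° gives PF at 145° from the x-axis; with |PF| = 26.1, F = (-15.8, 22.0). PF ⟂ FJ, so FJ runs at -125°; with |FJ| = 11.3, J = (-22.3, 12.8). Then |NJ| = |J − N| = 16.3.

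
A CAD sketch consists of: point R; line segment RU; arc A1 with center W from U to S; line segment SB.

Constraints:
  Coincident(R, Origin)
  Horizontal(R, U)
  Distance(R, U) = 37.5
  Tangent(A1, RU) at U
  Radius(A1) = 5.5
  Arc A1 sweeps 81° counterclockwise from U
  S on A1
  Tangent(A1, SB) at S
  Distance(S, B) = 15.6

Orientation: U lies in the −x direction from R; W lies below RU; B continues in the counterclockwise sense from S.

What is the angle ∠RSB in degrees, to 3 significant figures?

105°

R is at the origin; R and U share the same y with |RU| = 37.5 and U on the −x side, so U = (-37.5, 0.00). A1 meets RU tangentially, so WU is at right angles to RU, so W = U + (0, -5.5) = (-37.5, -5.50). On A1, U sits at bearing 90° from W; an 81° counterclockwise sweep puts S at bearing 171°, so S = W + 5.5·(cos 171°, sin 171°) = (-42.9, -4.64). A1 meets SB tangentially, so WS is at right angles to SB, so SB runs along (−sin 171°, cos 171°); with |SB| = 15.6, B = (-45.4, -20.0). Then cos ∠RSB = SR·SB / (|SR||SB|), giving 105°.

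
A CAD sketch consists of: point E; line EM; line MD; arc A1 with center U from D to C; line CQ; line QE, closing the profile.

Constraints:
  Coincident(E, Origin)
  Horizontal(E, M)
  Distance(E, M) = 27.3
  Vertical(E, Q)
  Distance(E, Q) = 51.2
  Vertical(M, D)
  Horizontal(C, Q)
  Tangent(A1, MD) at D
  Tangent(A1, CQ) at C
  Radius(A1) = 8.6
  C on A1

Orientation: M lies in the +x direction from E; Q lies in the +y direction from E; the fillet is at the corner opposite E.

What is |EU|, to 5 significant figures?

46.524

E and Q share the same x with |EQ| = 51.2 and Q on the +y side, so Q = (0.0000, 51.200). The virtual corner opposite E is at (27.300, 51.200). Since A1 is tangent to MD there, UD ⟂ MD and A1 meets CQ tangentially, so UC is at right angles to CQ, with radius 8.6, so the center U sits 8.6 in from both sides at U = (18.700, 42.600). Then |EU| = |U − E| = 46.524.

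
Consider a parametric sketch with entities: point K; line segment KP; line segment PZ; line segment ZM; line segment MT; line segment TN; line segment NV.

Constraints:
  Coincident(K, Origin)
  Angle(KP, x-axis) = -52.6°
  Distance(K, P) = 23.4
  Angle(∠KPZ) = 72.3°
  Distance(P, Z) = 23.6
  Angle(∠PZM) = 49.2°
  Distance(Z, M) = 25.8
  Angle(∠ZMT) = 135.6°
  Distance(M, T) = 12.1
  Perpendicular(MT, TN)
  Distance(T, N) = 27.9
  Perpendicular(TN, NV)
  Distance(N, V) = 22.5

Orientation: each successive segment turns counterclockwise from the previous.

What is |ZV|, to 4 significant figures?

12.71

K is at the origin; KP runs at -52.6° with length 23.4, so P = (14.21, -18.59). ∠KPZ = 72.3° gives PZ at 55.10° from the x-axis; with |PZ| = 23.6, Z = (27.72, 0.7663). ∠PZM = 49.2° gives ZM at -174.1° from the x-axis; with |ZM| = 25.8, M = (2.052, -1.886). ∠ZMT = 135.6° gives MT at -129.7° from the x-axis; with |MT| = 12.1, T = (-5.677, -11.20). MT ⟂ TN, so TN runs at -39.70°; with |TN| = 27.9, N = (15.79, -29.02). The perpendicularity gives NV at right angles to TN, so NV runs at 50.30°; with |NV| = 22.5, V = (30.16, -11.71). Then |ZV| = |V − Z| = 12.71.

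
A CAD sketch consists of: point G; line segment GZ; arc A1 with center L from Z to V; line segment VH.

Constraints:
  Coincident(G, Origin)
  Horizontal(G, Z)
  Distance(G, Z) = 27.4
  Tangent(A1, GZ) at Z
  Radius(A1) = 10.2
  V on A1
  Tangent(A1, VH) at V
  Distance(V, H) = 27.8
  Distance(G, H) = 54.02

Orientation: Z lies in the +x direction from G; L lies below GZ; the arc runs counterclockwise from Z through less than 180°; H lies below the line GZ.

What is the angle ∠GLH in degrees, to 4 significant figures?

133.3°

G is at the origin; GZ is horizontal with |GZ| = 27.4 and Z on the +x side, so Z = (27.40, 0.000). Tangency of A1 to GZ means the radius LZ is perpendicular to GZ, so L = Z + (0, -10.2) = (27.40, -10.20). Since LV ⟂ VH (tangency), |LH| = √(10.2² + 27.8²) = 29.61 regardless of where V sits on A1. So H lies on both circle(G, 54.02) and circle(L, 29.61); the below-GZ intersection is H = (38.89, -37.49). V is the foot of the tangent from H: V = (19.94, -17.15).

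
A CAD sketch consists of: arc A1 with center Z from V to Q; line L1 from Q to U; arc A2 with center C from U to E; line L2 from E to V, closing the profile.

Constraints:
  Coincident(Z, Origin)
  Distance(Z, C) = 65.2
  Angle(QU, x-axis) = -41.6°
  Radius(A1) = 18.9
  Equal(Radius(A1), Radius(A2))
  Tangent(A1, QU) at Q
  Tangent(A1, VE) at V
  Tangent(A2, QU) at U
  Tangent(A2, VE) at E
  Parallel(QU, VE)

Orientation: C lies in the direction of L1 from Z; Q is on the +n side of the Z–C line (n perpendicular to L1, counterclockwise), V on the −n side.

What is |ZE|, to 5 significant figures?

67.884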